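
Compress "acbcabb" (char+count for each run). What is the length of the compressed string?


Input: acbcabb
Runs:
  'a' x 1 => "a1"
  'c' x 1 => "c1"
  'b' x 1 => "b1"
  'c' x 1 => "c1"
  'a' x 1 => "a1"
  'b' x 2 => "b2"
Compressed: "a1c1b1c1a1b2"
Compressed length: 12

12


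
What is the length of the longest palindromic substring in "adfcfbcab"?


Input: "adfcfbcab"
Checking substrings for palindromes:
  [2:5] "fcf" (len 3) => palindrome
Longest palindromic substring: "fcf" with length 3

3


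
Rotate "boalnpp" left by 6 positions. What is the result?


Input: "boalnpp", rotate left by 6
First 6 characters: "boalnp"
Remaining characters: "p"
Concatenate remaining + first: "p" + "boalnp" = "pboalnp"

pboalnp


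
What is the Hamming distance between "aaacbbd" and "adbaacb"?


Comparing "aaacbbd" and "adbaacb" position by position:
  Position 0: 'a' vs 'a' => same
  Position 1: 'a' vs 'd' => differ
  Position 2: 'a' vs 'b' => differ
  Position 3: 'c' vs 'a' => differ
  Position 4: 'b' vs 'a' => differ
  Position 5: 'b' vs 'c' => differ
  Position 6: 'd' vs 'b' => differ
Total differences (Hamming distance): 6

6


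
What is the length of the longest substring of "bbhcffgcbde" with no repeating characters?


Input: "bbhcffgcbde"
Sliding window (track last position of each char):
  Position 0 ('b'): window [0,0] length 1 -- new best
  Position 1 ('b'): repeat (last at 0), move window start to 1
  Position 1 ('b'): window [1,1] length 1
  Position 2 ('h'): window [1,2] length 2 -- new best
  Position 3 ('c'): window [1,3] length 3 -- new best
  Position 4 ('f'): window [1,4] length 4 -- new best
  Position 5 ('f'): repeat (last at 4), move window start to 5
  Position 5 ('f'): window [5,5] length 1
  Position 6 ('g'): window [5,6] length 2
  Position 7 ('c'): window [5,7] length 3
  Position 8 ('b'): window [5,8] length 4
  Position 9 ('d'): window [5,9] length 5 -- new best
  Position 10 ('e'): window [5,10] length 6 -- new best
Longest substring with no repeats: "fgcbde" with length 6

6


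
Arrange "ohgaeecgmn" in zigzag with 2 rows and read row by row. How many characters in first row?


Zigzag "ohgaeecgmn" into 2 rows:
Placing characters:
  'o' => row 0
  'h' => row 1
  'g' => row 0
  'a' => row 1
  'e' => row 0
  'e' => row 1
  'c' => row 0
  'g' => row 1
  'm' => row 0
  'n' => row 1
Rows:
  Row 0: "ogecm"
  Row 1: "haegn"
First row length: 5

5


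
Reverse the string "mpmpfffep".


Input: mpmpfffep
Reading characters right to left:
  Position 8: 'p'
  Position 7: 'e'
  Position 6: 'f'
  Position 5: 'f'
  Position 4: 'f'
  Position 3: 'p'
  Position 2: 'm'
  Position 1: 'p'
  Position 0: 'm'
Reversed: pefffpmpm

pefffpmpm


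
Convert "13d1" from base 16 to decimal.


Input: "13d1" in base 16
Positional expansion:
  Digit '1' (value 1) x 16^3 = 4096
  Digit '3' (value 3) x 16^2 = 768
  Digit 'd' (value 13) x 16^1 = 208
  Digit '1' (value 1) x 16^0 = 1
Sum = 5073

5073


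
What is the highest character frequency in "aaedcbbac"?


Input: aaedcbbac
Character counts:
  'a': 3
  'b': 2
  'c': 2
  'd': 1
  'e': 1
Maximum frequency: 3

3


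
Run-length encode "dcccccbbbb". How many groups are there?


Input: dcccccbbbb
Scanning for consecutive runs:
  Group 1: 'd' x 1 (positions 0-0)
  Group 2: 'c' x 5 (positions 1-5)
  Group 3: 'b' x 4 (positions 6-9)
Total groups: 3

3


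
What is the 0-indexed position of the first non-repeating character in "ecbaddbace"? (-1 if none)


Input: ecbaddbace
Character frequencies:
  'a': 2
  'b': 2
  'c': 2
  'd': 2
  'e': 2
Scanning left to right for freq == 1:
  Position 0 ('e'): freq=2, skip
  Position 1 ('c'): freq=2, skip
  Position 2 ('b'): freq=2, skip
  Position 3 ('a'): freq=2, skip
  Position 4 ('d'): freq=2, skip
  Position 5 ('d'): freq=2, skip
  Position 6 ('b'): freq=2, skip
  Position 7 ('a'): freq=2, skip
  Position 8 ('c'): freq=2, skip
  Position 9 ('e'): freq=2, skip
  No unique character found => answer = -1

-1


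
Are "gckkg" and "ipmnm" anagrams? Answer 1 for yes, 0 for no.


Strings: "gckkg", "ipmnm"
Sorted first:  cggkk
Sorted second: immnp
Differ at position 0: 'c' vs 'i' => not anagrams

0


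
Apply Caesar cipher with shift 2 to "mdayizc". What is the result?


Caesar cipher: shift "mdayizc" by 2
  'm' (pos 12) + 2 = pos 14 = 'o'
  'd' (pos 3) + 2 = pos 5 = 'f'
  'a' (pos 0) + 2 = pos 2 = 'c'
  'y' (pos 24) + 2 = pos 0 = 'a'
  'i' (pos 8) + 2 = pos 10 = 'k'
  'z' (pos 25) + 2 = pos 1 = 'b'
  'c' (pos 2) + 2 = pos 4 = 'e'
Result: ofcakbe

ofcakbe


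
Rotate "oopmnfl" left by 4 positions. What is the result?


Input: "oopmnfl", rotate left by 4
First 4 characters: "oopm"
Remaining characters: "nfl"
Concatenate remaining + first: "nfl" + "oopm" = "nfloopm"

nfloopm


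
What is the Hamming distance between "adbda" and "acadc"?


Comparing "adbda" and "acadc" position by position:
  Position 0: 'a' vs 'a' => same
  Position 1: 'd' vs 'c' => differ
  Position 2: 'b' vs 'a' => differ
  Position 3: 'd' vs 'd' => same
  Position 4: 'a' vs 'c' => differ
Total differences (Hamming distance): 3

3


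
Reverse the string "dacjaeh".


Input: dacjaeh
Reading characters right to left:
  Position 6: 'h'
  Position 5: 'e'
  Position 4: 'a'
  Position 3: 'j'
  Position 2: 'c'
  Position 1: 'a'
  Position 0: 'd'
Reversed: heajcad

heajcad


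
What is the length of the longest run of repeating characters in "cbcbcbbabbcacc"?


Input: "cbcbcbbabbcacc"
Scanning for longest run:
  Position 1 ('b'): new char, reset run to 1
  Position 2 ('c'): new char, reset run to 1
  Position 3 ('b'): new char, reset run to 1
  Position 4 ('c'): new char, reset run to 1
  Position 5 ('b'): new char, reset run to 1
  Position 6 ('b'): continues run of 'b', length=2
  Position 7 ('a'): new char, reset run to 1
  Position 8 ('b'): new char, reset run to 1
  Position 9 ('b'): continues run of 'b', length=2
  Position 10 ('c'): new char, reset run to 1
  Position 11 ('a'): new char, reset run to 1
  Position 12 ('c'): new char, reset run to 1
  Position 13 ('c'): continues run of 'c', length=2
Longest run: 'b' with length 2

2


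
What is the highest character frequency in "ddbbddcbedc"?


Input: ddbbddcbedc
Character counts:
  'b': 3
  'c': 2
  'd': 5
  'e': 1
Maximum frequency: 5

5


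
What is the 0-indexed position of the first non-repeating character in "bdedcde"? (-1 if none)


Input: bdedcde
Character frequencies:
  'b': 1
  'c': 1
  'd': 3
  'e': 2
Scanning left to right for freq == 1:
  Position 0 ('b'): unique! => answer = 0

0


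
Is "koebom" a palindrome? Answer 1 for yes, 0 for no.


Input: koebom
Reversed: mobeok
  Compare pos 0 ('k') with pos 5 ('m'): MISMATCH
  Compare pos 1 ('o') with pos 4 ('o'): match
  Compare pos 2 ('e') with pos 3 ('b'): MISMATCH
Result: not a palindrome

0


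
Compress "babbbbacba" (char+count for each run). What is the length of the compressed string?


Input: babbbbacba
Runs:
  'b' x 1 => "b1"
  'a' x 1 => "a1"
  'b' x 4 => "b4"
  'a' x 1 => "a1"
  'c' x 1 => "c1"
  'b' x 1 => "b1"
  'a' x 1 => "a1"
Compressed: "b1a1b4a1c1b1a1"
Compressed length: 14

14


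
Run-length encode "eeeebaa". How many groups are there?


Input: eeeebaa
Scanning for consecutive runs:
  Group 1: 'e' x 4 (positions 0-3)
  Group 2: 'b' x 1 (positions 4-4)
  Group 3: 'a' x 2 (positions 5-6)
Total groups: 3

3


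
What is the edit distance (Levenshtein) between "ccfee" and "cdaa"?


Computing edit distance: "ccfee" -> "cdaa"
DP table:
           c    d    a    a
      0    1    2    3    4
  c   1    0    1    2    3
  c   2    1    1    2    3
  f   3    2    2    2    3
  e   4    3    3    3    3
  e   5    4    4    4    4
Edit distance = dp[5][4] = 4

4


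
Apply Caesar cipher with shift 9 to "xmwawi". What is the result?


Caesar cipher: shift "xmwawi" by 9
  'x' (pos 23) + 9 = pos 6 = 'g'
  'm' (pos 12) + 9 = pos 21 = 'v'
  'w' (pos 22) + 9 = pos 5 = 'f'
  'a' (pos 0) + 9 = pos 9 = 'j'
  'w' (pos 22) + 9 = pos 5 = 'f'
  'i' (pos 8) + 9 = pos 17 = 'r'
Result: gvfjfr

gvfjfr


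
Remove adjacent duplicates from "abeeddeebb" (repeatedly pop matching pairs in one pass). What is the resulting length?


Input: abeeddeebb
Stack-based adjacent duplicate removal:
  Read 'a': push. Stack: a
  Read 'b': push. Stack: ab
  Read 'e': push. Stack: abe
  Read 'e': matches stack top 'e' => pop. Stack: ab
  Read 'd': push. Stack: abd
  Read 'd': matches stack top 'd' => pop. Stack: ab
  Read 'e': push. Stack: abe
  Read 'e': matches stack top 'e' => pop. Stack: ab
  Read 'b': matches stack top 'b' => pop. Stack: a
  Read 'b': push. Stack: ab
Final stack: "ab" (length 2)

2


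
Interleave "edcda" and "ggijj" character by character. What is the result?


Interleaving "edcda" and "ggijj":
  Position 0: 'e' from first, 'g' from second => "eg"
  Position 1: 'd' from first, 'g' from second => "dg"
  Position 2: 'c' from first, 'i' from second => "ci"
  Position 3: 'd' from first, 'j' from second => "dj"
  Position 4: 'a' from first, 'j' from second => "aj"
Result: egdgcidjaj

egdgcidjaj


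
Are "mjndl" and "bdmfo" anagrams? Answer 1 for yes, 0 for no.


Strings: "mjndl", "bdmfo"
Sorted first:  djlmn
Sorted second: bdfmo
Differ at position 0: 'd' vs 'b' => not anagrams

0


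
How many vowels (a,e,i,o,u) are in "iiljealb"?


Input: iiljealb
Checking each character:
  'i' at position 0: vowel (running total: 1)
  'i' at position 1: vowel (running total: 2)
  'l' at position 2: consonant
  'j' at position 3: consonant
  'e' at position 4: vowel (running total: 3)
  'a' at position 5: vowel (running total: 4)
  'l' at position 6: consonant
  'b' at position 7: consonant
Total vowels: 4

4


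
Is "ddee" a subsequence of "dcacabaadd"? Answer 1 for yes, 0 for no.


Check if "ddee" is a subsequence of "dcacabaadd"
Greedy scan:
  Position 0 ('d'): matches sub[0] = 'd'
  Position 1 ('c'): no match needed
  Position 2 ('a'): no match needed
  Position 3 ('c'): no match needed
  Position 4 ('a'): no match needed
  Position 5 ('b'): no match needed
  Position 6 ('a'): no match needed
  Position 7 ('a'): no match needed
  Position 8 ('d'): matches sub[1] = 'd'
  Position 9 ('d'): no match needed
Only matched 2/4 characters => not a subsequence

0


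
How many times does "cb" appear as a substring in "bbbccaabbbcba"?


Searching for "cb" in "bbbccaabbbcba"
Scanning each position:
  Position 0: "bb" => no
  Position 1: "bb" => no
  Position 2: "bc" => no
  Position 3: "cc" => no
  Position 4: "ca" => no
  Position 5: "aa" => no
  Position 6: "ab" => no
  Position 7: "bb" => no
  Position 8: "bb" => no
  Position 9: "bc" => no
  Position 10: "cb" => MATCH
  Position 11: "ba" => no
Total occurrences: 1

1


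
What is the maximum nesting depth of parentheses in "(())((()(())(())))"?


Input: "(())((()(())(())))"
Tracking depth:
  Position 0 '(': depth becomes 1
  Position 1 '(': depth becomes 2
  Position 2 ')': depth becomes 1
  Position 3 ')': depth becomes 0
  Position 4 '(': depth becomes 1
  Position 5 '(': depth becomes 2
  Position 6 '(': depth becomes 3
  Position 7 ')': depth becomes 2
  Position 8 '(': depth becomes 3
  Position 9 '(': depth becomes 4
  Position 10 ')': depth becomes 3
  Position 11 ')': depth becomes 2
  Position 12 '(': depth becomes 3
  Position 13 '(': depth becomes 4
  Position 14 ')': depth becomes 3
  Position 15 ')': depth becomes 2
  Position 16 ')': depth becomes 1
  Position 17 ')': depth becomes 0
Maximum depth reached: 4

4


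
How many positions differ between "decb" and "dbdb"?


Comparing "decb" and "dbdb" position by position:
  Position 0: 'd' vs 'd' => same
  Position 1: 'e' vs 'b' => DIFFER
  Position 2: 'c' vs 'd' => DIFFER
  Position 3: 'b' vs 'b' => same
Positions that differ: 2

2


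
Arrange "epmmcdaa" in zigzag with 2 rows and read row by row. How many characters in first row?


Zigzag "epmmcdaa" into 2 rows:
Placing characters:
  'e' => row 0
  'p' => row 1
  'm' => row 0
  'm' => row 1
  'c' => row 0
  'd' => row 1
  'a' => row 0
  'a' => row 1
Rows:
  Row 0: "emca"
  Row 1: "pmda"
First row length: 4

4


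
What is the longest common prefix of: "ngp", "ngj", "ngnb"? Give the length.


Words: ngp, ngj, ngnb
  Position 0: all 'n' => match
  Position 1: all 'g' => match
  Position 2: ('p', 'j', 'n') => mismatch, stop
LCP = "ng" (length 2)

2


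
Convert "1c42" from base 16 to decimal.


Input: "1c42" in base 16
Positional expansion:
  Digit '1' (value 1) x 16^3 = 4096
  Digit 'c' (value 12) x 16^2 = 3072
  Digit '4' (value 4) x 16^1 = 64
  Digit '2' (value 2) x 16^0 = 2
Sum = 7234

7234


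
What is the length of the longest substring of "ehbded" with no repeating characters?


Input: "ehbded"
Sliding window (track last position of each char):
  Position 0 ('e'): window [0,0] length 1 -- new best
  Position 1 ('h'): window [0,1] length 2 -- new best
  Position 2 ('b'): window [0,2] length 3 -- new best
  Position 3 ('d'): window [0,3] length 4 -- new best
  Position 4 ('e'): repeat (last at 0), move window start to 1
  Position 4 ('e'): window [1,4] length 4
  Position 5 ('d'): repeat (last at 3), move window start to 4
  Position 5 ('d'): window [4,5] length 2
Longest substring with no repeats: "ehbd" with length 4

4


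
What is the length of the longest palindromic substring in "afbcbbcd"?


Input: "afbcbbcd"
Checking substrings for palindromes:
  [3:7] "cbbc" (len 4) => palindrome
  [2:5] "bcb" (len 3) => palindrome
  [4:6] "bb" (len 2) => palindrome
Longest palindromic substring: "cbbc" with length 4

4


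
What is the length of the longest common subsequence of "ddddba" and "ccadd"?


LCS of "ddddba" and "ccadd"
DP table:
           c    c    a    d    d
      0    0    0    0    0    0
  d   0    0    0    0    1    1
  d   0    0    0    0    1    2
  d   0    0    0    0    1    2
  d   0    0    0    0    1    2
  b   0    0    0    0    1    2
  a   0    0    0    1    1    2
LCS length = dp[6][5] = 2

2


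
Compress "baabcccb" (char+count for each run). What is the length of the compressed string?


Input: baabcccb
Runs:
  'b' x 1 => "b1"
  'a' x 2 => "a2"
  'b' x 1 => "b1"
  'c' x 3 => "c3"
  'b' x 1 => "b1"
Compressed: "b1a2b1c3b1"
Compressed length: 10

10


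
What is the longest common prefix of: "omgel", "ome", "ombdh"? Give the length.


Words: omgel, ome, ombdh
  Position 0: all 'o' => match
  Position 1: all 'm' => match
  Position 2: ('g', 'e', 'b') => mismatch, stop
LCP = "om" (length 2)

2


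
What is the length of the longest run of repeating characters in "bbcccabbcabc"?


Input: "bbcccabbcabc"
Scanning for longest run:
  Position 1 ('b'): continues run of 'b', length=2
  Position 2 ('c'): new char, reset run to 1
  Position 3 ('c'): continues run of 'c', length=2
  Position 4 ('c'): continues run of 'c', length=3
  Position 5 ('a'): new char, reset run to 1
  Position 6 ('b'): new char, reset run to 1
  Position 7 ('b'): continues run of 'b', length=2
  Position 8 ('c'): new char, reset run to 1
  Position 9 ('a'): new char, reset run to 1
  Position 10 ('b'): new char, reset run to 1
  Position 11 ('c'): new char, reset run to 1
Longest run: 'c' with length 3

3


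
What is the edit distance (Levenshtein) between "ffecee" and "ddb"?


Computing edit distance: "ffecee" -> "ddb"
DP table:
           d    d    b
      0    1    2    3
  f   1    1    2    3
  f   2    2    2    3
  e   3    3    3    3
  c   4    4    4    4
  e   5    5    5    5
  e   6    6    6    6
Edit distance = dp[6][3] = 6

6


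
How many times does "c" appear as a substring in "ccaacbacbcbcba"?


Searching for "c" in "ccaacbacbcbcba"
Scanning each position:
  Position 0: "c" => MATCH
  Position 1: "c" => MATCH
  Position 2: "a" => no
  Position 3: "a" => no
  Position 4: "c" => MATCH
  Position 5: "b" => no
  Position 6: "a" => no
  Position 7: "c" => MATCH
  Position 8: "b" => no
  Position 9: "c" => MATCH
  Position 10: "b" => no
  Position 11: "c" => MATCH
  Position 12: "b" => no
  Position 13: "a" => no
Total occurrences: 6

6


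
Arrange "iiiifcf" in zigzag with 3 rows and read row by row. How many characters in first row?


Zigzag "iiiifcf" into 3 rows:
Placing characters:
  'i' => row 0
  'i' => row 1
  'i' => row 2
  'i' => row 1
  'f' => row 0
  'c' => row 1
  'f' => row 2
Rows:
  Row 0: "if"
  Row 1: "iic"
  Row 2: "if"
First row length: 2

2


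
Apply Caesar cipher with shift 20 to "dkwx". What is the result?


Caesar cipher: shift "dkwx" by 20
  'd' (pos 3) + 20 = pos 23 = 'x'
  'k' (pos 10) + 20 = pos 4 = 'e'
  'w' (pos 22) + 20 = pos 16 = 'q'
  'x' (pos 23) + 20 = pos 17 = 'r'
Result: xeqr

xeqr


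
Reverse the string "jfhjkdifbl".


Input: jfhjkdifbl
Reading characters right to left:
  Position 9: 'l'
  Position 8: 'b'
  Position 7: 'f'
  Position 6: 'i'
  Position 5: 'd'
  Position 4: 'k'
  Position 3: 'j'
  Position 2: 'h'
  Position 1: 'f'
  Position 0: 'j'
Reversed: lbfidkjhfj

lbfidkjhfj


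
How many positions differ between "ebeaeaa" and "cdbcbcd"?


Comparing "ebeaeaa" and "cdbcbcd" position by position:
  Position 0: 'e' vs 'c' => DIFFER
  Position 1: 'b' vs 'd' => DIFFER
  Position 2: 'e' vs 'b' => DIFFER
  Position 3: 'a' vs 'c' => DIFFER
  Position 4: 'e' vs 'b' => DIFFER
  Position 5: 'a' vs 'c' => DIFFER
  Position 6: 'a' vs 'd' => DIFFER
Positions that differ: 7

7


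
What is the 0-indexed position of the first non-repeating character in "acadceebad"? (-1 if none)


Input: acadceebad
Character frequencies:
  'a': 3
  'b': 1
  'c': 2
  'd': 2
  'e': 2
Scanning left to right for freq == 1:
  Position 0 ('a'): freq=3, skip
  Position 1 ('c'): freq=2, skip
  Position 2 ('a'): freq=3, skip
  Position 3 ('d'): freq=2, skip
  Position 4 ('c'): freq=2, skip
  Position 5 ('e'): freq=2, skip
  Position 6 ('e'): freq=2, skip
  Position 7 ('b'): unique! => answer = 7

7


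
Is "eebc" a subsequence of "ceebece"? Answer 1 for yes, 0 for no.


Check if "eebc" is a subsequence of "ceebece"
Greedy scan:
  Position 0 ('c'): no match needed
  Position 1 ('e'): matches sub[0] = 'e'
  Position 2 ('e'): matches sub[1] = 'e'
  Position 3 ('b'): matches sub[2] = 'b'
  Position 4 ('e'): no match needed
  Position 5 ('c'): matches sub[3] = 'c'
  Position 6 ('e'): no match needed
All 4 characters matched => is a subsequence

1


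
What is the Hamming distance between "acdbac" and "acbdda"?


Comparing "acdbac" and "acbdda" position by position:
  Position 0: 'a' vs 'a' => same
  Position 1: 'c' vs 'c' => same
  Position 2: 'd' vs 'b' => differ
  Position 3: 'b' vs 'd' => differ
  Position 4: 'a' vs 'd' => differ
  Position 5: 'c' vs 'a' => differ
Total differences (Hamming distance): 4

4


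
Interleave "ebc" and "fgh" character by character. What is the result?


Interleaving "ebc" and "fgh":
  Position 0: 'e' from first, 'f' from second => "ef"
  Position 1: 'b' from first, 'g' from second => "bg"
  Position 2: 'c' from first, 'h' from second => "ch"
Result: efbgch

efbgch


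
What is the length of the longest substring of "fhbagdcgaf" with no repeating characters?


Input: "fhbagdcgaf"
Sliding window (track last position of each char):
  Position 0 ('f'): window [0,0] length 1 -- new best
  Position 1 ('h'): window [0,1] length 2 -- new best
  Position 2 ('b'): window [0,2] length 3 -- new best
  Position 3 ('a'): window [0,3] length 4 -- new best
  Position 4 ('g'): window [0,4] length 5 -- new best
  Position 5 ('d'): window [0,5] length 6 -- new best
  Position 6 ('c'): window [0,6] length 7 -- new best
  Position 7 ('g'): repeat (last at 4), move window start to 5
  Position 7 ('g'): window [5,7] length 3
  Position 8 ('a'): window [5,8] length 4
  Position 9 ('f'): window [5,9] length 5
Longest substring with no repeats: "fhbagdc" with length 7

7


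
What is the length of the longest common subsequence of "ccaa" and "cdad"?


LCS of "ccaa" and "cdad"
DP table:
           c    d    a    d
      0    0    0    0    0
  c   0    1    1    1    1
  c   0    1    1    1    1
  a   0    1    1    2    2
  a   0    1    1    2    2
LCS length = dp[4][4] = 2

2


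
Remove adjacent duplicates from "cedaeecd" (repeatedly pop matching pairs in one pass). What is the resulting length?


Input: cedaeecd
Stack-based adjacent duplicate removal:
  Read 'c': push. Stack: c
  Read 'e': push. Stack: ce
  Read 'd': push. Stack: ced
  Read 'a': push. Stack: ceda
  Read 'e': push. Stack: cedae
  Read 'e': matches stack top 'e' => pop. Stack: ceda
  Read 'c': push. Stack: cedac
  Read 'd': push. Stack: cedacd
Final stack: "cedacd" (length 6)

6


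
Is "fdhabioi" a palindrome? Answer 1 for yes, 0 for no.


Input: fdhabioi
Reversed: ioibahdf
  Compare pos 0 ('f') with pos 7 ('i'): MISMATCH
  Compare pos 1 ('d') with pos 6 ('o'): MISMATCH
  Compare pos 2 ('h') with pos 5 ('i'): MISMATCH
  Compare pos 3 ('a') with pos 4 ('b'): MISMATCH
Result: not a palindrome

0


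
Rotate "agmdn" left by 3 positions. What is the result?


Input: "agmdn", rotate left by 3
First 3 characters: "agm"
Remaining characters: "dn"
Concatenate remaining + first: "dn" + "agm" = "dnagm"

dnagm


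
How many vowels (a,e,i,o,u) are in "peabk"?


Input: peabk
Checking each character:
  'p' at position 0: consonant
  'e' at position 1: vowel (running total: 1)
  'a' at position 2: vowel (running total: 2)
  'b' at position 3: consonant
  'k' at position 4: consonant
Total vowels: 2

2


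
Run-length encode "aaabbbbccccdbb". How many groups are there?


Input: aaabbbbccccdbb
Scanning for consecutive runs:
  Group 1: 'a' x 3 (positions 0-2)
  Group 2: 'b' x 4 (positions 3-6)
  Group 3: 'c' x 4 (positions 7-10)
  Group 4: 'd' x 1 (positions 11-11)
  Group 5: 'b' x 2 (positions 12-13)
Total groups: 5

5


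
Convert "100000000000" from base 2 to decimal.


Input: "100000000000" in base 2
Positional expansion:
  Digit '1' (value 1) x 2^11 = 2048
  Digit '0' (value 0) x 2^10 = 0
  Digit '0' (value 0) x 2^9 = 0
  Digit '0' (value 0) x 2^8 = 0
  Digit '0' (value 0) x 2^7 = 0
  Digit '0' (value 0) x 2^6 = 0
  Digit '0' (value 0) x 2^5 = 0
  Digit '0' (value 0) x 2^4 = 0
  Digit '0' (value 0) x 2^3 = 0
  Digit '0' (value 0) x 2^2 = 0
  Digit '0' (value 0) x 2^1 = 0
  Digit '0' (value 0) x 2^0 = 0
Sum = 2048

2048


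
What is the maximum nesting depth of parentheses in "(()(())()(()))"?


Input: "(()(())()(()))"
Tracking depth:
  Position 0 '(': depth becomes 1
  Position 1 '(': depth becomes 2
  Position 2 ')': depth becomes 1
  Position 3 '(': depth becomes 2
  Position 4 '(': depth becomes 3
  Position 5 ')': depth becomes 2
  Position 6 ')': depth becomes 1
  Position 7 '(': depth becomes 2
  Position 8 ')': depth becomes 1
  Position 9 '(': depth becomes 2
  Position 10 '(': depth becomes 3
  Position 11 ')': depth becomes 2
  Position 12 ')': depth becomes 1
  Position 13 ')': depth becomes 0
Maximum depth reached: 3

3


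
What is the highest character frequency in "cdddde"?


Input: cdddde
Character counts:
  'c': 1
  'd': 4
  'e': 1
Maximum frequency: 4

4


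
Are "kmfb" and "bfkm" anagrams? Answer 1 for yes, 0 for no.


Strings: "kmfb", "bfkm"
Sorted first:  bfkm
Sorted second: bfkm
Sorted forms match => anagrams

1


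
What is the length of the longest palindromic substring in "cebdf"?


Input: "cebdf"
Checking substrings for palindromes:
  No multi-char palindromic substrings found
Longest palindromic substring: "c" with length 1

1


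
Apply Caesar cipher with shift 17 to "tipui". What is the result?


Caesar cipher: shift "tipui" by 17
  't' (pos 19) + 17 = pos 10 = 'k'
  'i' (pos 8) + 17 = pos 25 = 'z'
  'p' (pos 15) + 17 = pos 6 = 'g'
  'u' (pos 20) + 17 = pos 11 = 'l'
  'i' (pos 8) + 17 = pos 25 = 'z'
Result: kzglz

kzglz


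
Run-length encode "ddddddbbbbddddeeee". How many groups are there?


Input: ddddddbbbbddddeeee
Scanning for consecutive runs:
  Group 1: 'd' x 6 (positions 0-5)
  Group 2: 'b' x 4 (positions 6-9)
  Group 3: 'd' x 4 (positions 10-13)
  Group 4: 'e' x 4 (positions 14-17)
Total groups: 4

4


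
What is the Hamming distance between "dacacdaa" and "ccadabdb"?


Comparing "dacacdaa" and "ccadabdb" position by position:
  Position 0: 'd' vs 'c' => differ
  Position 1: 'a' vs 'c' => differ
  Position 2: 'c' vs 'a' => differ
  Position 3: 'a' vs 'd' => differ
  Position 4: 'c' vs 'a' => differ
  Position 5: 'd' vs 'b' => differ
  Position 6: 'a' vs 'd' => differ
  Position 7: 'a' vs 'b' => differ
Total differences (Hamming distance): 8

8


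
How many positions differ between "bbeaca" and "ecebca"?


Comparing "bbeaca" and "ecebca" position by position:
  Position 0: 'b' vs 'e' => DIFFER
  Position 1: 'b' vs 'c' => DIFFER
  Position 2: 'e' vs 'e' => same
  Position 3: 'a' vs 'b' => DIFFER
  Position 4: 'c' vs 'c' => same
  Position 5: 'a' vs 'a' => same
Positions that differ: 3

3


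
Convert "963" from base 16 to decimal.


Input: "963" in base 16
Positional expansion:
  Digit '9' (value 9) x 16^2 = 2304
  Digit '6' (value 6) x 16^1 = 96
  Digit '3' (value 3) x 16^0 = 3
Sum = 2403

2403


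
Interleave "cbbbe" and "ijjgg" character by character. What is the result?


Interleaving "cbbbe" and "ijjgg":
  Position 0: 'c' from first, 'i' from second => "ci"
  Position 1: 'b' from first, 'j' from second => "bj"
  Position 2: 'b' from first, 'j' from second => "bj"
  Position 3: 'b' from first, 'g' from second => "bg"
  Position 4: 'e' from first, 'g' from second => "eg"
Result: cibjbjbgeg

cibjbjbgeg


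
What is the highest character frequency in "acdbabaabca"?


Input: acdbabaabca
Character counts:
  'a': 5
  'b': 3
  'c': 2
  'd': 1
Maximum frequency: 5

5


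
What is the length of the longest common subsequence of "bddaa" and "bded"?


LCS of "bddaa" and "bded"
DP table:
           b    d    e    d
      0    0    0    0    0
  b   0    1    1    1    1
  d   0    1    2    2    2
  d   0    1    2    2    3
  a   0    1    2    2    3
  a   0    1    2    2    3
LCS length = dp[5][4] = 3

3


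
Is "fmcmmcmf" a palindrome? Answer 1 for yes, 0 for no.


Input: fmcmmcmf
Reversed: fmcmmcmf
  Compare pos 0 ('f') with pos 7 ('f'): match
  Compare pos 1 ('m') with pos 6 ('m'): match
  Compare pos 2 ('c') with pos 5 ('c'): match
  Compare pos 3 ('m') with pos 4 ('m'): match
Result: palindrome

1


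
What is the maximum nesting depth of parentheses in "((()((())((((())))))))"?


Input: "((()((())((((())))))))"
Tracking depth:
  Position 0 '(': depth becomes 1
  Position 1 '(': depth becomes 2
  Position 2 '(': depth becomes 3
  Position 3 ')': depth becomes 2
  Position 4 '(': depth becomes 3
  Position 5 '(': depth becomes 4
  Position 6 '(': depth becomes 5
  Position 7 ')': depth becomes 4
  Position 8 ')': depth becomes 3
  Position 9 '(': depth becomes 4
  Position 10 '(': depth becomes 5
  Position 11 '(': depth becomes 6
  Position 12 '(': depth becomes 7
  Position 13 '(': depth becomes 8
  Position 14 ')': depth becomes 7
  Position 15 ')': depth becomes 6
  Position 16 ')': depth becomes 5
  Position 17 ')': depth becomes 4
  Position 18 ')': depth becomes 3
  Position 19 ')': depth becomes 2
  Position 20 ')': depth becomes 1
  Position 21 ')': depth becomes 0
Maximum depth reached: 8

8


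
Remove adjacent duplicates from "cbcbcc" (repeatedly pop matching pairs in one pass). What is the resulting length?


Input: cbcbcc
Stack-based adjacent duplicate removal:
  Read 'c': push. Stack: c
  Read 'b': push. Stack: cb
  Read 'c': push. Stack: cbc
  Read 'b': push. Stack: cbcb
  Read 'c': push. Stack: cbcbc
  Read 'c': matches stack top 'c' => pop. Stack: cbcb
Final stack: "cbcb" (length 4)

4


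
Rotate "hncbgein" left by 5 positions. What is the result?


Input: "hncbgein", rotate left by 5
First 5 characters: "hncbg"
Remaining characters: "ein"
Concatenate remaining + first: "ein" + "hncbg" = "einhncbg"

einhncbg


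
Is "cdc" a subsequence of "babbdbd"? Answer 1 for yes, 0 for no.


Check if "cdc" is a subsequence of "babbdbd"
Greedy scan:
  Position 0 ('b'): no match needed
  Position 1 ('a'): no match needed
  Position 2 ('b'): no match needed
  Position 3 ('b'): no match needed
  Position 4 ('d'): no match needed
  Position 5 ('b'): no match needed
  Position 6 ('d'): no match needed
Only matched 0/3 characters => not a subsequence

0


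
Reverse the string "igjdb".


Input: igjdb
Reading characters right to left:
  Position 4: 'b'
  Position 3: 'd'
  Position 2: 'j'
  Position 1: 'g'
  Position 0: 'i'
Reversed: bdjgi

bdjgi


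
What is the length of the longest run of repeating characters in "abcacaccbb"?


Input: "abcacaccbb"
Scanning for longest run:
  Position 1 ('b'): new char, reset run to 1
  Position 2 ('c'): new char, reset run to 1
  Position 3 ('a'): new char, reset run to 1
  Position 4 ('c'): new char, reset run to 1
  Position 5 ('a'): new char, reset run to 1
  Position 6 ('c'): new char, reset run to 1
  Position 7 ('c'): continues run of 'c', length=2
  Position 8 ('b'): new char, reset run to 1
  Position 9 ('b'): continues run of 'b', length=2
Longest run: 'c' with length 2

2


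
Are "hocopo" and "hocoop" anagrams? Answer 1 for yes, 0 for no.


Strings: "hocopo", "hocoop"
Sorted first:  chooop
Sorted second: chooop
Sorted forms match => anagrams

1


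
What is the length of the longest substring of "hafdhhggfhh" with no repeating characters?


Input: "hafdhhggfhh"
Sliding window (track last position of each char):
  Position 0 ('h'): window [0,0] length 1 -- new best
  Position 1 ('a'): window [0,1] length 2 -- new best
  Position 2 ('f'): window [0,2] length 3 -- new best
  Position 3 ('d'): window [0,3] length 4 -- new best
  Position 4 ('h'): repeat (last at 0), move window start to 1
  Position 4 ('h'): window [1,4] length 4
  Position 5 ('h'): repeat (last at 4), move window start to 5
  Position 5 ('h'): window [5,5] length 1
  Position 6 ('g'): window [5,6] length 2
  Position 7 ('g'): repeat (last at 6), move window start to 7
  Position 7 ('g'): window [7,7] length 1
  Position 8 ('f'): window [7,8] length 2
  Position 9 ('h'): window [7,9] length 3
  Position 10 ('h'): repeat (last at 9), move window start to 10
  Position 10 ('h'): window [10,10] length 1
Longest substring with no repeats: "hafd" with length 4

4


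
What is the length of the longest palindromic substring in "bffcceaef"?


Input: "bffcceaef"
Checking substrings for palindromes:
  [5:8] "eae" (len 3) => palindrome
  [1:3] "ff" (len 2) => palindrome
  [3:5] "cc" (len 2) => palindrome
Longest palindromic substring: "eae" with length 3

3


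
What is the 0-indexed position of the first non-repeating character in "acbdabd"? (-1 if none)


Input: acbdabd
Character frequencies:
  'a': 2
  'b': 2
  'c': 1
  'd': 2
Scanning left to right for freq == 1:
  Position 0 ('a'): freq=2, skip
  Position 1 ('c'): unique! => answer = 1

1


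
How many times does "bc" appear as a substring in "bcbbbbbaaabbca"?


Searching for "bc" in "bcbbbbbaaabbca"
Scanning each position:
  Position 0: "bc" => MATCH
  Position 1: "cb" => no
  Position 2: "bb" => no
  Position 3: "bb" => no
  Position 4: "bb" => no
  Position 5: "bb" => no
  Position 6: "ba" => no
  Position 7: "aa" => no
  Position 8: "aa" => no
  Position 9: "ab" => no
  Position 10: "bb" => no
  Position 11: "bc" => MATCH
  Position 12: "ca" => no
Total occurrences: 2

2


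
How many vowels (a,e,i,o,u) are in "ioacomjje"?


Input: ioacomjje
Checking each character:
  'i' at position 0: vowel (running total: 1)
  'o' at position 1: vowel (running total: 2)
  'a' at position 2: vowel (running total: 3)
  'c' at position 3: consonant
  'o' at position 4: vowel (running total: 4)
  'm' at position 5: consonant
  'j' at position 6: consonant
  'j' at position 7: consonant
  'e' at position 8: vowel (running total: 5)
Total vowels: 5

5


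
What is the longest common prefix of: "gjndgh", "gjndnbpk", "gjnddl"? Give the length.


Words: gjndgh, gjndnbpk, gjnddl
  Position 0: all 'g' => match
  Position 1: all 'j' => match
  Position 2: all 'n' => match
  Position 3: all 'd' => match
  Position 4: ('g', 'n', 'd') => mismatch, stop
LCP = "gjnd" (length 4)

4


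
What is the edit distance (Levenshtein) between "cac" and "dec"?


Computing edit distance: "cac" -> "dec"
DP table:
           d    e    c
      0    1    2    3
  c   1    1    2    2
  a   2    2    2    3
  c   3    3    3    2
Edit distance = dp[3][3] = 2

2


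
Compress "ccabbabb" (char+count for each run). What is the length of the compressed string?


Input: ccabbabb
Runs:
  'c' x 2 => "c2"
  'a' x 1 => "a1"
  'b' x 2 => "b2"
  'a' x 1 => "a1"
  'b' x 2 => "b2"
Compressed: "c2a1b2a1b2"
Compressed length: 10

10


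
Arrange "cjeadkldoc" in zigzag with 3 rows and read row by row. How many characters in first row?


Zigzag "cjeadkldoc" into 3 rows:
Placing characters:
  'c' => row 0
  'j' => row 1
  'e' => row 2
  'a' => row 1
  'd' => row 0
  'k' => row 1
  'l' => row 2
  'd' => row 1
  'o' => row 0
  'c' => row 1
Rows:
  Row 0: "cdo"
  Row 1: "jakdc"
  Row 2: "el"
First row length: 3

3


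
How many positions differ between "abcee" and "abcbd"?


Comparing "abcee" and "abcbd" position by position:
  Position 0: 'a' vs 'a' => same
  Position 1: 'b' vs 'b' => same
  Position 2: 'c' vs 'c' => same
  Position 3: 'e' vs 'b' => DIFFER
  Position 4: 'e' vs 'd' => DIFFER
Positions that differ: 2

2


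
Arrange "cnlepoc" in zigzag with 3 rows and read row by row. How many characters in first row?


Zigzag "cnlepoc" into 3 rows:
Placing characters:
  'c' => row 0
  'n' => row 1
  'l' => row 2
  'e' => row 1
  'p' => row 0
  'o' => row 1
  'c' => row 2
Rows:
  Row 0: "cp"
  Row 1: "neo"
  Row 2: "lc"
First row length: 2

2


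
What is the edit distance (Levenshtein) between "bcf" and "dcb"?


Computing edit distance: "bcf" -> "dcb"
DP table:
           d    c    b
      0    1    2    3
  b   1    1    2    2
  c   2    2    1    2
  f   3    3    2    2
Edit distance = dp[3][3] = 2

2


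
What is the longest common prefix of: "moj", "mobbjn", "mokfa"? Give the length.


Words: moj, mobbjn, mokfa
  Position 0: all 'm' => match
  Position 1: all 'o' => match
  Position 2: ('j', 'b', 'k') => mismatch, stop
LCP = "mo" (length 2)

2


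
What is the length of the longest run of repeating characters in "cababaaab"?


Input: "cababaaab"
Scanning for longest run:
  Position 1 ('a'): new char, reset run to 1
  Position 2 ('b'): new char, reset run to 1
  Position 3 ('a'): new char, reset run to 1
  Position 4 ('b'): new char, reset run to 1
  Position 5 ('a'): new char, reset run to 1
  Position 6 ('a'): continues run of 'a', length=2
  Position 7 ('a'): continues run of 'a', length=3
  Position 8 ('b'): new char, reset run to 1
Longest run: 'a' with length 3

3


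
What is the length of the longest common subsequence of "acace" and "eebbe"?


LCS of "acace" and "eebbe"
DP table:
           e    e    b    b    e
      0    0    0    0    0    0
  a   0    0    0    0    0    0
  c   0    0    0    0    0    0
  a   0    0    0    0    0    0
  c   0    0    0    0    0    0
  e   0    1    1    1    1    1
LCS length = dp[5][5] = 1

1


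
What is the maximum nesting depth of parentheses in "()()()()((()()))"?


Input: "()()()()((()()))"
Tracking depth:
  Position 0 '(': depth becomes 1
  Position 1 ')': depth becomes 0
  Position 2 '(': depth becomes 1
  Position 3 ')': depth becomes 0
  Position 4 '(': depth becomes 1
  Position 5 ')': depth becomes 0
  Position 6 '(': depth becomes 1
  Position 7 ')': depth becomes 0
  Position 8 '(': depth becomes 1
  Position 9 '(': depth becomes 2
  Position 10 '(': depth becomes 3
  Position 11 ')': depth becomes 2
  Position 12 '(': depth becomes 3
  Position 13 ')': depth becomes 2
  Position 14 ')': depth becomes 1
  Position 15 ')': depth becomes 0
Maximum depth reached: 3

3


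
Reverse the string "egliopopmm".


Input: egliopopmm
Reading characters right to left:
  Position 9: 'm'
  Position 8: 'm'
  Position 7: 'p'
  Position 6: 'o'
  Position 5: 'p'
  Position 4: 'o'
  Position 3: 'i'
  Position 2: 'l'
  Position 1: 'g'
  Position 0: 'e'
Reversed: mmpopoilge

mmpopoilge


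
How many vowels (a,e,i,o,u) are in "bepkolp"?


Input: bepkolp
Checking each character:
  'b' at position 0: consonant
  'e' at position 1: vowel (running total: 1)
  'p' at position 2: consonant
  'k' at position 3: consonant
  'o' at position 4: vowel (running total: 2)
  'l' at position 5: consonant
  'p' at position 6: consonant
Total vowels: 2

2


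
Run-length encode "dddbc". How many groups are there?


Input: dddbc
Scanning for consecutive runs:
  Group 1: 'd' x 3 (positions 0-2)
  Group 2: 'b' x 1 (positions 3-3)
  Group 3: 'c' x 1 (positions 4-4)
Total groups: 3

3


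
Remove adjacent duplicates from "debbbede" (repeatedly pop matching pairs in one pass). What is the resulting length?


Input: debbbede
Stack-based adjacent duplicate removal:
  Read 'd': push. Stack: d
  Read 'e': push. Stack: de
  Read 'b': push. Stack: deb
  Read 'b': matches stack top 'b' => pop. Stack: de
  Read 'b': push. Stack: deb
  Read 'e': push. Stack: debe
  Read 'd': push. Stack: debed
  Read 'e': push. Stack: debede
Final stack: "debede" (length 6)

6


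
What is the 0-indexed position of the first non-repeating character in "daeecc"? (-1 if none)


Input: daeecc
Character frequencies:
  'a': 1
  'c': 2
  'd': 1
  'e': 2
Scanning left to right for freq == 1:
  Position 0 ('d'): unique! => answer = 0

0


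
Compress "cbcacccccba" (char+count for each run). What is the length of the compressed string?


Input: cbcacccccba
Runs:
  'c' x 1 => "c1"
  'b' x 1 => "b1"
  'c' x 1 => "c1"
  'a' x 1 => "a1"
  'c' x 5 => "c5"
  'b' x 1 => "b1"
  'a' x 1 => "a1"
Compressed: "c1b1c1a1c5b1a1"
Compressed length: 14

14


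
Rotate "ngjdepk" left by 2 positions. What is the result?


Input: "ngjdepk", rotate left by 2
First 2 characters: "ng"
Remaining characters: "jdepk"
Concatenate remaining + first: "jdepk" + "ng" = "jdepkng"

jdepkng


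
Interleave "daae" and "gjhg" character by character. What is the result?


Interleaving "daae" and "gjhg":
  Position 0: 'd' from first, 'g' from second => "dg"
  Position 1: 'a' from first, 'j' from second => "aj"
  Position 2: 'a' from first, 'h' from second => "ah"
  Position 3: 'e' from first, 'g' from second => "eg"
Result: dgajaheg

dgajaheg


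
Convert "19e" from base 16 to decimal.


Input: "19e" in base 16
Positional expansion:
  Digit '1' (value 1) x 16^2 = 256
  Digit '9' (value 9) x 16^1 = 144
  Digit 'e' (value 14) x 16^0 = 14
Sum = 414

414


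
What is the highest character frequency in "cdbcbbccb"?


Input: cdbcbbccb
Character counts:
  'b': 4
  'c': 4
  'd': 1
Maximum frequency: 4

4


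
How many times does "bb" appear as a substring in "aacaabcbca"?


Searching for "bb" in "aacaabcbca"
Scanning each position:
  Position 0: "aa" => no
  Position 1: "ac" => no
  Position 2: "ca" => no
  Position 3: "aa" => no
  Position 4: "ab" => no
  Position 5: "bc" => no
  Position 6: "cb" => no
  Position 7: "bc" => no
  Position 8: "ca" => no
Total occurrences: 0

0


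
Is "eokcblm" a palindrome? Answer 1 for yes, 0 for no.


Input: eokcblm
Reversed: mlbckoe
  Compare pos 0 ('e') with pos 6 ('m'): MISMATCH
  Compare pos 1 ('o') with pos 5 ('l'): MISMATCH
  Compare pos 2 ('k') with pos 4 ('b'): MISMATCH
Result: not a palindrome

0


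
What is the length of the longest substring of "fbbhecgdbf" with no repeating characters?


Input: "fbbhecgdbf"
Sliding window (track last position of each char):
  Position 0 ('f'): window [0,0] length 1 -- new best
  Position 1 ('b'): window [0,1] length 2 -- new best
  Position 2 ('b'): repeat (last at 1), move window start to 2
  Position 2 ('b'): window [2,2] length 1
  Position 3 ('h'): window [2,3] length 2
  Position 4 ('e'): window [2,4] length 3 -- new best
  Position 5 ('c'): window [2,5] length 4 -- new best
  Position 6 ('g'): window [2,6] length 5 -- new best
  Position 7 ('d'): window [2,7] length 6 -- new best
  Position 8 ('b'): repeat (last at 2), move window start to 3
  Position 8 ('b'): window [3,8] length 6
  Position 9 ('f'): window [3,9] length 7 -- new best
Longest substring with no repeats: "hecgdbf" with length 7

7
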